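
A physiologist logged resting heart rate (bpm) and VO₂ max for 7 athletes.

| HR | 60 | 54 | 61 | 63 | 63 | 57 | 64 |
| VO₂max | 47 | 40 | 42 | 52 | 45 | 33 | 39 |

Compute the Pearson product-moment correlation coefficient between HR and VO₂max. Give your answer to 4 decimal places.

n = 7, Σx = 422, Σy = 298, Σx² = 25520, Σy² = 12912, Σxy = 18030
nΣxy − ΣxΣy = 126210 − 125756 = 454
nΣx² − (Σx)² = 178640 − 178084 = 556; nΣy² − (Σy)² = 90384 − 88804 = 1580
r = 454 / √(556 × 1580) = 454 / 937.2726 ≈ 0.4844

0.4844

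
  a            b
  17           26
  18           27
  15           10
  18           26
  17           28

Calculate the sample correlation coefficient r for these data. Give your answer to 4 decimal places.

n = 5, Σa = 85, Σb = 117, Σa² = 1451, Σb² = 2965, Σab = 2022
nΣab − ΣaΣb = 10110 − 9945 = 165
nΣa² − (Σa)² = 7255 − 7225 = 30; nΣb² − (Σb)² = 14825 − 13689 = 1136
r = 165 / √(30 × 1136) = 165 / 184.6077 ≈ 0.8938

0.8938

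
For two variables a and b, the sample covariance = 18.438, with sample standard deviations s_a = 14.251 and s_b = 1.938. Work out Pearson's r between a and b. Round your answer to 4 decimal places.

0.6676

r = Cov(a,b) / (s_a · s_b) = 18.438 / (14.251 × 1.938)
  = 18.438 / 27.6184 ≈ 0.6676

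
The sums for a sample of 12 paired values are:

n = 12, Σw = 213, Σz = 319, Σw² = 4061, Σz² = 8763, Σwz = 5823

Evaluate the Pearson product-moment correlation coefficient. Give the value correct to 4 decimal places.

0.5709

r = (nΣwz − ΣwΣz) / √[(nΣw² − (Σw)²)(nΣz² − (Σz)²)]
Numerator: 12×5823 − 213×319 = 1929
Denominator: √[(48732 − 45369)(105156 − 101761)] = √[3363 × 3395] = 3378.9621
r = 1929 / 3378.9621 ≈ 0.5709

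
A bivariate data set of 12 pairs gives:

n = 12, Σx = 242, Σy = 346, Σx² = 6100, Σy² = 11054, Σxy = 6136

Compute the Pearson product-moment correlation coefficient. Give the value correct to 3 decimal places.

r = (nΣxy − ΣxΣy) / √[(nΣx² − (Σx)²)(nΣy² − (Σy)²)]
Numerator: 12×6136 − 242×346 = -10100
Denominator: √[(73200 − 58564)(132648 − 119716)] = √[14636 × 12932] = 13757.6434
r = -10100 / 13757.6434 ≈ -0.734

-0.734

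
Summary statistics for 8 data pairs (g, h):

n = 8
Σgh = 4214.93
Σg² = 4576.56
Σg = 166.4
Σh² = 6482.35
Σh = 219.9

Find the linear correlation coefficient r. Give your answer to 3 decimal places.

r = (nΣgh − ΣgΣh) / √[(nΣg² − (Σg)²)(nΣh² − (Σh)²)]
Numerator: 8×4214.93 − 166.4×219.9 = -2871.92
Denominator: √[(36612.48 − 27688.96)(51858.8 − 48356.01)] = √[8923.52 × 3502.79] = 5590.8154
r = -2871.92 / 5590.8154 ≈ -0.514

-0.514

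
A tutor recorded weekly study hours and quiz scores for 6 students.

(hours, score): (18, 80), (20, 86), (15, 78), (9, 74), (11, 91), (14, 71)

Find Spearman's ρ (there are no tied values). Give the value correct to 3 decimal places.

0.314

Rank hours: 5, 6, 4, 1, 2, 3
Rank score: 4, 5, 3, 2, 6, 1
d = rank(hours) − rank(score): 1, 1, 1, -1, -4, 2; Σd² = 24
ρ = 1 − 6Σd² / [n(n²−1)] = 1 − 6×24 / (6×35) = 1 − 144/210 ≈ 0.314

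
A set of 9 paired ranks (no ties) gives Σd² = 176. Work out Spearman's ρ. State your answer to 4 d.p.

ρ = 1 − 6Σd² / [n(n²−1)] = 1 − 6×176 / (9×80)
  = 1 − 1056/720 = 1 − 1.46667 ≈ -0.4667

-0.4667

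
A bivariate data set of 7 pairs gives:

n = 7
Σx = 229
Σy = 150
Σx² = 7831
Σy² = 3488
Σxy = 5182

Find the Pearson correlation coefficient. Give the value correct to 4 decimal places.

0.9017

r = (nΣxy − ΣxΣy) / √[(nΣx² − (Σx)²)(nΣy² − (Σy)²)]
Numerator: 7×5182 − 229×150 = 1924
Denominator: √[(54817 − 52441)(24416 − 22500)] = √[2376 × 1916] = 2133.6391
r = 1924 / 2133.6391 ≈ 0.9017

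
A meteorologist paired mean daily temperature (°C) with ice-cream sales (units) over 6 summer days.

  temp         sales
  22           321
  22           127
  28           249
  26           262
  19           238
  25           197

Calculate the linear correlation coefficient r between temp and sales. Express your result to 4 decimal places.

0.0896

n = 6, Σx = 142, Σy = 1394, Σx² = 3414, Σy² = 345268, Σxy = 33087
nΣxy − ΣxΣy = 198522 − 197948 = 574
nΣx² − (Σx)² = 20484 − 20164 = 320; nΣy² − (Σy)² = 2071608 − 1943236 = 128372
r = 574 / √(320 × 128372) = 574 / 6409.2933 ≈ 0.0896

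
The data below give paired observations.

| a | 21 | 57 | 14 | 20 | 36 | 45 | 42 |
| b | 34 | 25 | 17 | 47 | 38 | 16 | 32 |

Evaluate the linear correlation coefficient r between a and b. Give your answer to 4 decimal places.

-0.2515

n = 7, Σa = 235, Σb = 209, Σa² = 9371, Σb² = 7003, Σab = 6749
nΣab − ΣaΣb = 47243 − 49115 = -1872
nΣa² − (Σa)² = 65597 − 55225 = 10372; nΣb² − (Σb)² = 49021 − 43681 = 5340
r = -1872 / √(10372 × 5340) = -1872 / 7442.2093 ≈ -0.2515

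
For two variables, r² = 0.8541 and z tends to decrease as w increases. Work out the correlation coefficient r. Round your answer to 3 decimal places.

-0.924

|r| = √0.8541 = 0.924
The association is negative, so r = −0.924.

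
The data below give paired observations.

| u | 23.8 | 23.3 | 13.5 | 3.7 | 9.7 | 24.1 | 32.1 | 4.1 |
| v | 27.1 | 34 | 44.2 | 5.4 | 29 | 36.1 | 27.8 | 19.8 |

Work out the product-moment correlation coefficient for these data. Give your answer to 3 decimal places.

0.502

n = 8, Σu = 134.3, Σv = 223.4, Σu² = 3027.39, Σv² = 7182.3, Σuv = 4178.73
nΣuv − ΣuΣv = 33429.84 − 30002.62 = 3427.22
nΣu² − (Σu)² = 24219.12 − 18036.49 = 6182.63; nΣv² − (Σv)² = 57458.4 − 49907.56 = 7550.84
r = 3427.22 / √(6182.63 × 7550.84) = 3427.22 / 6832.5727 ≈ 0.502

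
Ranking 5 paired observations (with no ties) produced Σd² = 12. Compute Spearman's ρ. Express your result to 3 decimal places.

0.400

ρ = 1 − 6Σd² / [n(n²−1)] = 1 − 6×12 / (5×24)
  = 1 − 72/120 = 1 − 0.6000 ≈ 0.400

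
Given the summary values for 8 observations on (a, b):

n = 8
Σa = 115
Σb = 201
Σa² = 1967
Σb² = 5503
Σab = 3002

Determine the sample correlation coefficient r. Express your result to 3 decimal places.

r = (nΣab − ΣaΣb) / √[(nΣa² − (Σa)²)(nΣb² − (Σb)²)]
Numerator: 8×3002 − 115×201 = 901
Denominator: √[(15736 − 13225)(44024 − 40401)] = √[2511 × 3623] = 3016.1819
r = 901 / 3016.1819 ≈ 0.299

0.299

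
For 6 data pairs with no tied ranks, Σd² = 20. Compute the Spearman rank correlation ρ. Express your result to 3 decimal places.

0.429

ρ = 1 − 6Σd² / [n(n²−1)] = 1 − 6×20 / (6×35)
  = 1 − 120/210 = 1 − 0.5714 ≈ 0.429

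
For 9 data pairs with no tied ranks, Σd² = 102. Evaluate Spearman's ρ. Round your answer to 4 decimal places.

ρ = 1 − 6Σd² / [n(n²−1)] = 1 − 6×102 / (9×80)
  = 1 − 612/720 = 1 − 0.85000 ≈ 0.1500

0.1500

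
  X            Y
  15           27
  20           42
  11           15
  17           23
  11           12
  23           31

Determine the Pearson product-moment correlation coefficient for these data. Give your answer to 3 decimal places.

0.833

n = 6, ΣX = 97, ΣY = 150, ΣX² = 1685, ΣY² = 4352, ΣXY = 2646
nΣXY − ΣXΣY = 15876 − 14550 = 1326
nΣX² − (ΣX)² = 10110 − 9409 = 701; nΣY² − (ΣY)² = 26112 − 22500 = 3612
r = 1326 / √(701 × 3612) = 1326 / 1591.2297 ≈ 0.833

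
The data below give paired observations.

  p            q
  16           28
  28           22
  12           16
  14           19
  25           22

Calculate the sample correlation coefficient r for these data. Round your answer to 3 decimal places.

n = 5, Σp = 95, Σq = 107, Σp² = 2005, Σq² = 2369, Σpq = 2072
nΣpq − ΣpΣq = 10360 − 10165 = 195
nΣp² − (Σp)² = 10025 − 9025 = 1000; nΣq² − (Σq)² = 11845 − 11449 = 396
r = 195 / √(1000 × 396) = 195 / 629.2853 ≈ 0.310

0.310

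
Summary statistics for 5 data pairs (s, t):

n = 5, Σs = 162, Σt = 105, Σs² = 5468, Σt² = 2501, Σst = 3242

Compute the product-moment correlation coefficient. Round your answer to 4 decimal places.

-0.6281

r = (nΣst − ΣsΣt) / √[(nΣs² − (Σs)²)(nΣt² − (Σt)²)]
Numerator: 5×3242 − 162×105 = -800
Denominator: √[(27340 − 26244)(12505 − 11025)] = √[1096 × 1480] = 1273.6090
r = -800 / 1273.6090 ≈ -0.6281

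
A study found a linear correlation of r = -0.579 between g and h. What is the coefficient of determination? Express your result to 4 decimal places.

0.3352

r² = (-0.579)² = 0.3352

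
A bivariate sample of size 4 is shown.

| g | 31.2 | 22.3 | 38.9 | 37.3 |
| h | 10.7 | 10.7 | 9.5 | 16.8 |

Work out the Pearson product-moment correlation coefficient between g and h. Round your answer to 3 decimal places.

0.295

n = 4, Σg = 129.7, Σh = 47.7, Σg² = 4375.23, Σh² = 601.47, Σgh = 1568.64
nΣgh − ΣgΣh = 6274.56 − 6186.69 = 87.87
nΣg² − (Σg)² = 17500.92 − 16822.09 = 678.83; nΣh² − (Σh)² = 2405.88 − 2275.29 = 130.59
r = 87.87 / √(678.83 × 130.59) = 87.87 / 297.7388 ≈ 0.295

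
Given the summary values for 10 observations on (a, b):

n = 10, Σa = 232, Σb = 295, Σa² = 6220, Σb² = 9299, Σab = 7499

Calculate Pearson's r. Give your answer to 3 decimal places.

0.927

r = (nΣab − ΣaΣb) / √[(nΣa² − (Σa)²)(nΣb² − (Σb)²)]
Numerator: 10×7499 − 232×295 = 6550
Denominator: √[(62200 − 53824)(92990 − 87025)] = √[8376 × 5965] = 7068.4397
r = 6550 / 7068.4397 ≈ 0.927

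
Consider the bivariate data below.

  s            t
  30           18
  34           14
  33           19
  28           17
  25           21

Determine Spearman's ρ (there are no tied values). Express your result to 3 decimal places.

-0.600

Rank s: 3, 5, 4, 2, 1
Rank t: 3, 1, 4, 2, 5
d = rank(s) − rank(t): 0, 4, 0, 0, -4; Σd² = 32
ρ = 1 − 6Σd² / [n(n²−1)] = 1 − 6×32 / (5×24) = 1 − 192/120 ≈ -0.600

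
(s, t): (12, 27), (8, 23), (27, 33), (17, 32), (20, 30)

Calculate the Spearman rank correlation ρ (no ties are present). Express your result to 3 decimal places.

Rank s: 2, 1, 5, 3, 4
Rank t: 2, 1, 5, 4, 3
d = rank(s) − rank(t): 0, 0, 0, -1, 1; Σd² = 2
ρ = 1 − 6Σd² / [n(n²−1)] = 1 − 6×2 / (5×24) = 1 − 12/120 ≈ 0.900

0.900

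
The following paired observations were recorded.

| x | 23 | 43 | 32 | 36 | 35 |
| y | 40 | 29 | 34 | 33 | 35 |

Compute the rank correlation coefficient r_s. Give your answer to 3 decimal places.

Rank x: 1, 5, 2, 4, 3
Rank y: 5, 1, 3, 2, 4
d = rank(x) − rank(y): -4, 4, -1, 2, -1; Σd² = 38
ρ = 1 − 6Σd² / [n(n²−1)] = 1 − 6×38 / (5×24) = 1 − 228/120 ≈ -0.900

-0.900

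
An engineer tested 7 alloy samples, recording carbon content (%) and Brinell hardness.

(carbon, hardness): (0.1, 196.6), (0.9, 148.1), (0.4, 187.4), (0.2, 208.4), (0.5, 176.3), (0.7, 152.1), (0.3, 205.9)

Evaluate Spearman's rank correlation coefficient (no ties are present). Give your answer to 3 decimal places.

-0.893

Rank carbon: 1, 7, 4, 2, 5, 6, 3
Rank hardness: 5, 1, 4, 7, 3, 2, 6
d = rank(carbon) − rank(hardness): -4, 6, 0, -5, 2, 4, -3; Σd² = 106
ρ = 1 − 6Σd² / [n(n²−1)] = 1 − 6×106 / (7×48) = 1 − 636/336 ≈ -0.893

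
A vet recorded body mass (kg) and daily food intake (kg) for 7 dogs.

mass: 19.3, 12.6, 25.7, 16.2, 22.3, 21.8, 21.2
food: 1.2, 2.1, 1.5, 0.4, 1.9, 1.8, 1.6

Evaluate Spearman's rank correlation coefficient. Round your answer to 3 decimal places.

0.036

Rank mass: 3, 1, 7, 2, 6, 5, 4
Rank food: 2, 7, 3, 1, 6, 5, 4
d = rank(mass) − rank(food): 1, -6, 4, 1, 0, 0, 0; Σd² = 54
ρ = 1 − 6Σd² / [n(n²−1)] = 1 − 6×54 / (7×48) = 1 − 324/336 ≈ 0.036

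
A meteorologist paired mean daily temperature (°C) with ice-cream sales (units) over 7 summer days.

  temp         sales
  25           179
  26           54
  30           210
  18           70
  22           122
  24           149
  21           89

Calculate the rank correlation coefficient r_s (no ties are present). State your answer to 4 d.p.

Rank temp: 5, 6, 7, 1, 3, 4, 2
Rank sales: 6, 1, 7, 2, 4, 5, 3
d = rank(temp) − rank(sales): -1, 5, 0, -1, -1, -1, -1; Σd² = 30
ρ = 1 − 6Σd² / [n(n²−1)] = 1 − 6×30 / (7×48) = 1 − 180/336 ≈ 0.4643

0.4643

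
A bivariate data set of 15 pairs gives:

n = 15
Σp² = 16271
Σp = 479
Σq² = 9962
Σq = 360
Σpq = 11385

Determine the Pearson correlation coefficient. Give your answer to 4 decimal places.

-0.0978

r = (nΣpq − ΣpΣq) / √[(nΣp² − (Σp)²)(nΣq² − (Σq)²)]
Numerator: 15×11385 − 479×360 = -1665
Denominator: √[(244065 − 229441)(149430 − 129600)] = √[14624 × 19830] = 17029.2079
r = -1665 / 17029.2079 ≈ -0.0978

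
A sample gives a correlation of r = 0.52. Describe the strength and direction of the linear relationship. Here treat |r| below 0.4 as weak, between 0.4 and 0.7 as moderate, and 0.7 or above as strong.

r = 0.52 > 0 so the relationship is positive.
|r| = 0.52, which falls in the moderate range.

moderate positive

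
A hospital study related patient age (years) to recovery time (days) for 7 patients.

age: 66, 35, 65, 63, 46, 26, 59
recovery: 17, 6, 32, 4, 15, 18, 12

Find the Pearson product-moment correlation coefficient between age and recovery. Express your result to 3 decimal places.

n = 7, Σx = 360, Σy = 104, Σx² = 20048, Σy² = 2058, Σxy = 5530
nΣxy − ΣxΣy = 38710 − 37440 = 1270
nΣx² − (Σx)² = 140336 − 129600 = 10736; nΣy² − (Σy)² = 14406 − 10816 = 3590
r = 1270 / √(10736 × 3590) = 1270 / 6208.2397 ≈ 0.205

0.205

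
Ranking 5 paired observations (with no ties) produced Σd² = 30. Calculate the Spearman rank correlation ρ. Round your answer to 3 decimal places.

ρ = 1 − 6Σd² / [n(n²−1)] = 1 − 6×30 / (5×24)
  = 1 − 180/120 = 1 − 1.5000 ≈ -0.500

-0.500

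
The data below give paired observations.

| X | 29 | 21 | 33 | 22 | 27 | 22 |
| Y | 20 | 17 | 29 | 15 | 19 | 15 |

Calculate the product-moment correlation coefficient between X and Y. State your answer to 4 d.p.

n = 6, ΣX = 154, ΣY = 115, ΣX² = 4068, ΣY² = 2341, ΣXY = 3067
nΣXY − ΣXΣY = 18402 − 17710 = 692
nΣX² − (ΣX)² = 24408 − 23716 = 692; nΣY² − (ΣY)² = 14046 − 13225 = 821
r = 692 / √(692 × 821) = 692 / 753.7453 ≈ 0.9181

0.9181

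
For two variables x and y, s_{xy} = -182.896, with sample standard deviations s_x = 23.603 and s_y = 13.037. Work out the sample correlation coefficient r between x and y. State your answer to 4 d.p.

r = Cov(x,y) / (s_x · s_y) = -182.896 / (23.603 × 13.037)
  = -182.896 / 307.7123 ≈ -0.5944

-0.5944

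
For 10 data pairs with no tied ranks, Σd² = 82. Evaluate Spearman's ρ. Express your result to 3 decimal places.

0.503

ρ = 1 − 6Σd² / [n(n²−1)] = 1 − 6×82 / (10×99)
  = 1 − 492/990 = 1 − 0.4970 ≈ 0.503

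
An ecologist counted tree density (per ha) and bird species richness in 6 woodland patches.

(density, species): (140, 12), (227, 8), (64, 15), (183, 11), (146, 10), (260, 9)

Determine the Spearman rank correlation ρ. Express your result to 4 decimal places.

-0.8857

Rank density: 2, 5, 1, 4, 3, 6
Rank species: 5, 1, 6, 4, 3, 2
d = rank(density) − rank(species): -3, 4, -5, 0, 0, 4; Σd² = 66
ρ = 1 − 6Σd² / [n(n²−1)] = 1 − 6×66 / (6×35) = 1 − 396/210 ≈ -0.8857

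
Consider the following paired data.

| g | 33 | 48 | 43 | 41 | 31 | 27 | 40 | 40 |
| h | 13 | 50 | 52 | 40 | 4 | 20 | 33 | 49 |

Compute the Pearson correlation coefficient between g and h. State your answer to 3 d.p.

n = 8, Σg = 303, Σh = 261, Σg² = 11813, Σh² = 10879, Σgh = 10649
nΣgh − ΣgΣh = 85192 − 79083 = 6109
nΣg² − (Σg)² = 94504 − 91809 = 2695; nΣh² − (Σh)² = 87032 − 68121 = 18911
r = 6109 / √(2695 × 18911) = 6109 / 7138.9877 ≈ 0.856

0.856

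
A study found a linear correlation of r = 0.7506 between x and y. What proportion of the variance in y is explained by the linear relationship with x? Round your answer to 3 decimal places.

0.563

r² = (0.7506)² = 0.563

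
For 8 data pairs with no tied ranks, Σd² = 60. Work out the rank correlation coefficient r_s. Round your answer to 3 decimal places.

ρ = 1 − 6Σd² / [n(n²−1)] = 1 − 6×60 / (8×63)
  = 1 − 360/504 = 1 − 0.7143 ≈ 0.286

0.286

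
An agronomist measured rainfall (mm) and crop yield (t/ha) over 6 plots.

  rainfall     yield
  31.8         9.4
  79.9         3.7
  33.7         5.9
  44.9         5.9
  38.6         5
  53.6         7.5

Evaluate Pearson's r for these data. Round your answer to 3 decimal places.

-0.603

n = 6, Σx = 282.5, Σy = 37.4, Σx² = 14909.87, Σy² = 252.92, Σxy = 1653.29
nΣxy − ΣxΣy = 9919.74 − 10565.5 = -645.76
nΣx² − (Σx)² = 89459.22 − 79806.25 = 9652.97; nΣy² − (Σy)² = 1517.52 − 1398.76 = 118.76
r = -645.76 / √(9652.97 × 118.76) = -645.76 / 1070.6945 ≈ -0.603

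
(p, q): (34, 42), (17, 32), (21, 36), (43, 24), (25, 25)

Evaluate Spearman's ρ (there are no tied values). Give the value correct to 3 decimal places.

Rank p: 4, 1, 2, 5, 3
Rank q: 5, 3, 4, 1, 2
d = rank(p) − rank(q): -1, -2, -2, 4, 1; Σd² = 26
ρ = 1 − 6Σd² / [n(n²−1)] = 1 − 6×26 / (5×24) = 1 − 156/120 ≈ -0.300

-0.300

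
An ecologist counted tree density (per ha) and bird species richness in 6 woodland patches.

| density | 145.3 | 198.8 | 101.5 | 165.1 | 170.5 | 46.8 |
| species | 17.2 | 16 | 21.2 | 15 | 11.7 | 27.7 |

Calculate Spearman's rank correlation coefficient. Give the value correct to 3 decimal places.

Rank density: 3, 6, 2, 4, 5, 1
Rank species: 4, 3, 5, 2, 1, 6
d = rank(density) − rank(species): -1, 3, -3, 2, 4, -5; Σd² = 64
ρ = 1 − 6Σd² / [n(n²−1)] = 1 − 6×64 / (6×35) = 1 − 384/210 ≈ -0.829

-0.829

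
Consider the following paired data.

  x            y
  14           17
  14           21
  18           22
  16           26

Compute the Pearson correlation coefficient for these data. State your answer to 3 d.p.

0.518

n = 4, Σx = 62, Σy = 86, Σx² = 972, Σy² = 1890, Σxy = 1344
nΣxy − ΣxΣy = 5376 − 5332 = 44
nΣx² − (Σx)² = 3888 − 3844 = 44; nΣy² − (Σy)² = 7560 − 7396 = 164
r = 44 / √(44 × 164) = 44 / 84.9470 ≈ 0.518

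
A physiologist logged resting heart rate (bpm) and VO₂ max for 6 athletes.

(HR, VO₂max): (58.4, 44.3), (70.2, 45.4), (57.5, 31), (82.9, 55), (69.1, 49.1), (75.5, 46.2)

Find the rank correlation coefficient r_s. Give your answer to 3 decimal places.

Rank HR: 2, 4, 1, 6, 3, 5
Rank VO₂max: 2, 3, 1, 6, 5, 4
d = rank(HR) − rank(VO₂max): 0, 1, 0, 0, -2, 1; Σd² = 6
ρ = 1 − 6Σd² / [n(n²−1)] = 1 − 6×6 / (6×35) = 1 − 36/210 ≈ 0.829

0.829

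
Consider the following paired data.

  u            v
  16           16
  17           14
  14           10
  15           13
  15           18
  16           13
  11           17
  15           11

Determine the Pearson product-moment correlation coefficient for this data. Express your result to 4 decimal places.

-0.1956

n = 8, Σu = 119, Σv = 112, Σu² = 1793, Σv² = 1624, Σuv = 1659
nΣuv − ΣuΣv = 13272 − 13328 = -56
nΣu² − (Σu)² = 14344 − 14161 = 183; nΣv² − (Σv)² = 12992 − 12544 = 448
r = -56 / √(183 × 448) = -56 / 286.3285 ≈ -0.1956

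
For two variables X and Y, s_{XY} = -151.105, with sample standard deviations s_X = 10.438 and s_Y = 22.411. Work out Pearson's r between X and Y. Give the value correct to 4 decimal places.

-0.6460

r = Cov(X,Y) / (s_X · s_Y) = -151.105 / (10.438 × 22.411)
  = -151.105 / 233.9260 ≈ -0.6460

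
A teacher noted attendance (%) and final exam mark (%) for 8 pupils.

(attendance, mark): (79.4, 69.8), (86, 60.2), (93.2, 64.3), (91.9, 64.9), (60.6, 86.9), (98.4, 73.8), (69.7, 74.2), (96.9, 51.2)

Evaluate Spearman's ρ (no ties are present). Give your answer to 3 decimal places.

Rank attendance: 3, 4, 6, 5, 1, 8, 2, 7
Rank mark: 5, 2, 3, 4, 8, 6, 7, 1
d = rank(attendance) − rank(mark): -2, 2, 3, 1, -7, 2, -5, 6; Σd² = 132
ρ = 1 − 6Σd² / [n(n²−1)] = 1 − 6×132 / (8×63) = 1 − 792/504 ≈ -0.571

-0.571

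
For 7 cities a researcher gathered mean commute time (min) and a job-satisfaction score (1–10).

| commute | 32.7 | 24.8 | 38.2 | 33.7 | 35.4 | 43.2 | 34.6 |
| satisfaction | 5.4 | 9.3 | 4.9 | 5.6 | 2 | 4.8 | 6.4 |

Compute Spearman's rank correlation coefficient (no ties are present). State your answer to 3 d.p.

-0.750

Rank commute: 2, 1, 6, 3, 5, 7, 4
Rank satisfaction: 4, 7, 3, 5, 1, 2, 6
d = rank(commute) − rank(satisfaction): -2, -6, 3, -2, 4, 5, -2; Σd² = 98
ρ = 1 − 6Σd² / [n(n²−1)] = 1 − 6×98 / (7×48) = 1 − 588/336 ≈ -0.750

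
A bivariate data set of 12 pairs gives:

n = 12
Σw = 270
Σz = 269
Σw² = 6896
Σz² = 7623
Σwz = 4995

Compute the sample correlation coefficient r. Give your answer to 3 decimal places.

r = (nΣwz − ΣwΣz) / √[(nΣw² − (Σw)²)(nΣz² − (Σz)²)]
Numerator: 12×4995 − 270×269 = -12690
Denominator: √[(82752 − 72900)(91476 − 72361)] = √[9852 × 19115] = 13723.0091
r = -12690 / 13723.0091 ≈ -0.925

-0.925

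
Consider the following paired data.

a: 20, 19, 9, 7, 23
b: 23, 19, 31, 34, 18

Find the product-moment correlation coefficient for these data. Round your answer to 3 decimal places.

-0.968

n = 5, Σa = 78, Σb = 125, Σa² = 1420, Σb² = 3331, Σab = 1752
nΣab − ΣaΣb = 8760 − 9750 = -990
nΣa² − (Σa)² = 7100 − 6084 = 1016; nΣb² − (Σb)² = 16655 − 15625 = 1030
r = -990 / √(1016 × 1030) = -990 / 1022.9761 ≈ -0.968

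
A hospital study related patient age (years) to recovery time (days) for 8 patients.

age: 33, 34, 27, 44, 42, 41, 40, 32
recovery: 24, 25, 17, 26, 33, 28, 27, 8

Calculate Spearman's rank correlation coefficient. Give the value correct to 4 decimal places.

0.8333

Rank age: 3, 4, 1, 8, 7, 6, 5, 2
Rank recovery: 3, 4, 2, 5, 8, 7, 6, 1
d = rank(age) − rank(recovery): 0, 0, -1, 3, -1, -1, -1, 1; Σd² = 14
ρ = 1 − 6Σd² / [n(n²−1)] = 1 − 6×14 / (8×63) = 1 − 84/504 ≈ 0.8333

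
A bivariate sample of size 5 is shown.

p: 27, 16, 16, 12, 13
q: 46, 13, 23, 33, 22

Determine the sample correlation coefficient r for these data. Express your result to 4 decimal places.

n = 5, Σp = 84, Σq = 137, Σp² = 1554, Σq² = 4387, Σpq = 2500
nΣpq − ΣpΣq = 12500 − 11508 = 992
nΣp² − (Σp)² = 7770 − 7056 = 714; nΣq² − (Σq)² = 21935 − 18769 = 3166
r = 992 / √(714 × 3166) = 992 / 1503.5039 ≈ 0.6598

0.6598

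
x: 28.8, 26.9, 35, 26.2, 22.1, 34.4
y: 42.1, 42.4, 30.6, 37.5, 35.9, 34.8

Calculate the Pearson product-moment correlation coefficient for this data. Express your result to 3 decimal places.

n = 6, Σx = 173.4, Σy = 223.3, Σx² = 5136.26, Σy² = 8412.63, Σxy = 6397.05
nΣxy − ΣxΣy = 38382.3 − 38720.22 = -337.92
nΣx² − (Σx)² = 30817.56 − 30067.56 = 750; nΣy² − (Σy)² = 50475.78 − 49862.89 = 612.89
r = -337.92 / √(750 × 612.89) = -337.92 / 677.9878 ≈ -0.498

-0.498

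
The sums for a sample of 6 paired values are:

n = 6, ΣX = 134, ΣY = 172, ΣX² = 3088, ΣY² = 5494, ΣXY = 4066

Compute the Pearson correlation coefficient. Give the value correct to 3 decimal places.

0.969

r = (nΣXY − ΣXΣY) / √[(nΣX² − (ΣX)²)(nΣY² − (ΣY)²)]
Numerator: 6×4066 − 134×172 = 1348
Denominator: √[(18528 − 17956)(32964 − 29584)] = √[572 × 3380] = 1390.4532
r = 1348 / 1390.4532 ≈ 0.969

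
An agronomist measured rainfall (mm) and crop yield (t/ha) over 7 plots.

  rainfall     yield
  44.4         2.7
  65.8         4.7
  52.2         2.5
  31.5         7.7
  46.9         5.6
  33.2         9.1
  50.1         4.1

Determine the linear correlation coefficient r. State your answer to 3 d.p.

-0.650

n = 7, Σx = 324.1, Σy = 36.4, Σx² = 15829.95, Σy² = 225.9, Σxy = 1572.36
nΣxy − ΣxΣy = 11006.52 − 11797.24 = -790.72
nΣx² − (Σx)² = 110809.65 − 105040.81 = 5768.84; nΣy² − (Σy)² = 1581.3 − 1324.96 = 256.34
r = -790.72 / √(5768.84 × 256.34) = -790.72 / 1216.0528 ≈ -0.650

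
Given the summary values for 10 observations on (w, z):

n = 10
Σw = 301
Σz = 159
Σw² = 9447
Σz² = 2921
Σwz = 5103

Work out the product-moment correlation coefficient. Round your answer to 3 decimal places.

0.813

r = (nΣwz − ΣwΣz) / √[(nΣw² − (Σw)²)(nΣz² − (Σz)²)]
Numerator: 10×5103 − 301×159 = 3171
Denominator: √[(94470 − 90601)(29210 − 25281)] = √[3869 × 3929] = 3898.8846
r = 3171 / 3898.8846 ≈ 0.813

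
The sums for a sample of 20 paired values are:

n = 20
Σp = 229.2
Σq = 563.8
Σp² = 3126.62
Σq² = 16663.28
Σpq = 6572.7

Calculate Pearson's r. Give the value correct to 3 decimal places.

0.180

r = (nΣpq − ΣpΣq) / √[(nΣp² − (Σp)²)(nΣq² − (Σq)²)]
Numerator: 20×6572.7 − 229.2×563.8 = 2231.04
Denominator: √[(62532.4 − 52532.64)(333265.6 − 317870.44)] = √[9999.76 × 15395.16] = 12407.5745
r = 2231.04 / 12407.5745 ≈ 0.180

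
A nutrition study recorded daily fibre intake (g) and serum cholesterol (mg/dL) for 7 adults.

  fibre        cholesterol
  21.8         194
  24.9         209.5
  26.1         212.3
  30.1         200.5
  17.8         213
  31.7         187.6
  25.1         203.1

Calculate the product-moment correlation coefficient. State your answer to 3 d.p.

-0.549

n = 7, Σx = 177.5, Σy = 1420, Σx² = 4634.21, Σy² = 288610.16, Σxy = 35857.96
nΣxy − ΣxΣy = 251005.72 − 252050 = -1044.28
nΣx² − (Σx)² = 32439.47 − 31506.25 = 933.22; nΣy² − (Σy)² = 2020271.12 − 2016400 = 3871.12
r = -1044.28 / √(933.22 × 3871.12) = -1044.28 / 1900.6858 ≈ -0.549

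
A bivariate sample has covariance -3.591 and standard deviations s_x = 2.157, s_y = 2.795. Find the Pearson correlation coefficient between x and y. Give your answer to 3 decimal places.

r = Cov(x,y) / (s_x · s_y) = -3.591 / (2.157 × 2.795)
  = -3.591 / 6.0288 ≈ -0.596

-0.596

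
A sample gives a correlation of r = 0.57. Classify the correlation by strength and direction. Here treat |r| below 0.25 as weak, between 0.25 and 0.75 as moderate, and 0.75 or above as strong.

moderate positive

r = 0.57 > 0 so the relationship is positive.
|r| = 0.57, which falls in the moderate range.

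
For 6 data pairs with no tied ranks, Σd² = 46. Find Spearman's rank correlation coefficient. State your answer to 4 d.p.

-0.3143

ρ = 1 − 6Σd² / [n(n²−1)] = 1 − 6×46 / (6×35)
  = 1 − 276/210 = 1 − 1.31429 ≈ -0.3143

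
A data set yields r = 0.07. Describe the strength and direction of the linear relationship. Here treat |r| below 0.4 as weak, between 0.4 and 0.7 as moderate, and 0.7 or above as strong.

r = 0.07 > 0 so the relationship is positive.
|r| = 0.07, which falls in the weak range.

weak positive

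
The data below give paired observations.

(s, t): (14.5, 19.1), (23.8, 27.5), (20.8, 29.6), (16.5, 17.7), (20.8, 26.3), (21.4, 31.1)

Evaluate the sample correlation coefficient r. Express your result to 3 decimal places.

0.849

n = 6, Σs = 117.8, Σt = 151.3, Σs² = 2372.18, Σt² = 3969.41, Σst = 3051.76
nΣst − ΣsΣt = 18310.56 − 17823.14 = 487.42
nΣs² − (Σs)² = 14233.08 − 13876.84 = 356.24; nΣt² − (Σt)² = 23816.46 − 22891.69 = 924.77
r = 487.42 / √(356.24 × 924.77) = 487.42 / 573.9687 ≈ 0.849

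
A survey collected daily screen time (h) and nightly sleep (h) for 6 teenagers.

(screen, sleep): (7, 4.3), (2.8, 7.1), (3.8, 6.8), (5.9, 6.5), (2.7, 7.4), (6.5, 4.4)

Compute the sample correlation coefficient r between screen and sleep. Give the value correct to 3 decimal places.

-0.898

n = 6, Σx = 28.7, Σy = 36.5, Σx² = 155.63, Σy² = 231.51, Σxy = 162.75
nΣxy − ΣxΣy = 976.5 − 1047.55 = -71.05
nΣx² − (Σx)² = 933.78 − 823.69 = 110.09; nΣy² − (Σy)² = 1389.06 − 1332.25 = 56.81
r = -71.05 / √(110.09 × 56.81) = -71.05 / 79.0836 ≈ -0.898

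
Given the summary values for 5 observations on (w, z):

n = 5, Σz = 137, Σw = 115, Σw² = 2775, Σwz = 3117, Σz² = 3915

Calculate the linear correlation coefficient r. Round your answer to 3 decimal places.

-0.235

r = (nΣwz − ΣwΣz) / √[(nΣw² − (Σw)²)(nΣz² − (Σz)²)]
Numerator: 5×3117 − 115×137 = -170
Denominator: √[(13875 − 13225)(19575 − 18769)] = √[650 × 806] = 723.8094
r = -170 / 723.8094 ≈ -0.235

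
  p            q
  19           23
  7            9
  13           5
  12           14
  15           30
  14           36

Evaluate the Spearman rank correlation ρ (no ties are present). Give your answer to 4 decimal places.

Rank p: 6, 1, 3, 2, 5, 4
Rank q: 4, 2, 1, 3, 5, 6
d = rank(p) − rank(q): 2, -1, 2, -1, 0, -2; Σd² = 14
ρ = 1 − 6Σd² / [n(n²−1)] = 1 − 6×14 / (6×35) = 1 − 84/210 ≈ 0.6000

0.6000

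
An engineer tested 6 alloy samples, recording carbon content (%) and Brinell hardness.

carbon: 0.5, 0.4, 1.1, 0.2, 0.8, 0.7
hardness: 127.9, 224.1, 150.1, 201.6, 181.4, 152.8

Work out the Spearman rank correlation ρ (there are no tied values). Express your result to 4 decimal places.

-0.5429

Rank carbon: 3, 2, 6, 1, 5, 4
Rank hardness: 1, 6, 2, 5, 4, 3
d = rank(carbon) − rank(hardness): 2, -4, 4, -4, 1, 1; Σd² = 54
ρ = 1 − 6Σd² / [n(n²−1)] = 1 − 6×54 / (6×35) = 1 − 324/210 ≈ -0.5429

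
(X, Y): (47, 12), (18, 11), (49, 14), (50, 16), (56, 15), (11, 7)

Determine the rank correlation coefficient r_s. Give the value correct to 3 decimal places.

Rank X: 3, 2, 4, 5, 6, 1
Rank Y: 3, 2, 4, 6, 5, 1
d = rank(X) − rank(Y): 0, 0, 0, -1, 1, 0; Σd² = 2
ρ = 1 − 6Σd² / [n(n²−1)] = 1 − 6×2 / (6×35) = 1 − 12/210 ≈ 0.943

0.943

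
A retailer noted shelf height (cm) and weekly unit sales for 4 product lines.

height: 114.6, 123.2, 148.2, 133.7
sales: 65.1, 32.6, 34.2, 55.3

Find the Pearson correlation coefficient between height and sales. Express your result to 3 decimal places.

-0.552

n = 4, Σx = 519.7, Σy = 187.2, Σx² = 68150.33, Σy² = 9528.5, Σxy = 23938.83
nΣxy − ΣxΣy = 95755.32 − 97287.84 = -1532.52
nΣx² − (Σx)² = 272601.32 − 270088.09 = 2513.23; nΣy² − (Σy)² = 38114 − 35043.84 = 3070.16
r = -1532.52 / √(2513.23 × 3070.16) = -1532.52 / 2777.7722 ≈ -0.552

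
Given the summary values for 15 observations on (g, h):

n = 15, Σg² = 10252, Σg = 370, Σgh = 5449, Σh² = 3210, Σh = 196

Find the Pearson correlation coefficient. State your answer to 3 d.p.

0.719

r = (nΣgh − ΣgΣh) / √[(nΣg² − (Σg)²)(nΣh² − (Σh)²)]
Numerator: 15×5449 − 370×196 = 9215
Denominator: √[(153780 − 136900)(48150 − 38416)] = √[16880 × 9734] = 12818.3431
r = 9215 / 12818.3431 ≈ 0.719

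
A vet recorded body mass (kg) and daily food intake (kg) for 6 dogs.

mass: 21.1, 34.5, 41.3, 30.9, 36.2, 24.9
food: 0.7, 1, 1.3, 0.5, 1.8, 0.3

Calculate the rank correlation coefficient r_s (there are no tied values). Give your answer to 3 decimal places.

Rank mass: 1, 4, 6, 3, 5, 2
Rank food: 3, 4, 5, 2, 6, 1
d = rank(mass) − rank(food): -2, 0, 1, 1, -1, 1; Σd² = 8
ρ = 1 − 6Σd² / [n(n²−1)] = 1 − 6×8 / (6×35) = 1 − 48/210 ≈ 0.771

0.771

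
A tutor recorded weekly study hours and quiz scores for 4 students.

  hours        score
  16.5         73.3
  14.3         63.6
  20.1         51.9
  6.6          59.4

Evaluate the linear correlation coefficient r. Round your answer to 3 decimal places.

-0.090

n = 4, Σx = 57.5, Σy = 248.2, Σx² = 924.31, Σy² = 15639.82, Σxy = 3554.16
nΣxy − ΣxΣy = 14216.64 − 14271.5 = -54.86
nΣx² − (Σx)² = 3697.24 − 3306.25 = 390.99; nΣy² − (Σy)² = 62559.28 − 61603.24 = 956.04
r = -54.86 / √(390.99 × 956.04) = -54.86 / 611.3936 ≈ -0.090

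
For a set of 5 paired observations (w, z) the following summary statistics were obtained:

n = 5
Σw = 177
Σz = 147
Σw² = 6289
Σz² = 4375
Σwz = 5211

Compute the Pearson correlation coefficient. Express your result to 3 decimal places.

0.205

r = (nΣwz − ΣwΣz) / √[(nΣw² − (Σw)²)(nΣz² − (Σz)²)]
Numerator: 5×5211 − 177×147 = 36
Denominator: √[(31445 − 31329)(21875 − 21609)] = √[116 × 266] = 175.6588
r = 36 / 175.6588 ≈ 0.205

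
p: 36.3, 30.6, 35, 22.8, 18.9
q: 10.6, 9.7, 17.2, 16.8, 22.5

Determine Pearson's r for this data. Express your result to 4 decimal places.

n = 5, Σp = 143.6, Σq = 76.8, Σp² = 4356.1, Σq² = 1290.78, Σpq = 2091.89
nΣpq − ΣpΣq = 10459.45 − 11028.48 = -569.03
nΣp² − (Σp)² = 21780.5 − 20620.96 = 1159.54; nΣq² − (Σq)² = 6453.9 − 5898.24 = 555.66
r = -569.03 / √(1159.54 × 555.66) = -569.03 / 802.6892 ≈ -0.7089

-0.7089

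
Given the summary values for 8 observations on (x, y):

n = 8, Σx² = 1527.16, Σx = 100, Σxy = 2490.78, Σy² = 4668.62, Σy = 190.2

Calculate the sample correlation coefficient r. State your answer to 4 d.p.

0.5620

r = (nΣxy − ΣxΣy) / √[(nΣx² − (Σx)²)(nΣy² − (Σy)²)]
Numerator: 8×2490.78 − 100×190.2 = 906.24
Denominator: √[(12217.28 − 10000)(37348.96 − 36176.04)] = √[2217.28 × 1172.92] = 1612.6661
r = 906.24 / 1612.6661 ≈ 0.5620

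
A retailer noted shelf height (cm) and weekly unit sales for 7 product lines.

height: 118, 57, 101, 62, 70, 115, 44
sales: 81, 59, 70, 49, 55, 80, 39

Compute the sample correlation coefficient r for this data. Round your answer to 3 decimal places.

n = 7, Σx = 567, Σy = 433, Σx² = 51279, Σy² = 28289, Σxy = 37795
nΣxy − ΣxΣy = 264565 − 245511 = 19054
nΣx² − (Σx)² = 358953 − 321489 = 37464; nΣy² − (Σy)² = 198023 − 187489 = 10534
r = 19054 / √(37464 × 10534) = 19054 / 19865.6934 ≈ 0.959

0.959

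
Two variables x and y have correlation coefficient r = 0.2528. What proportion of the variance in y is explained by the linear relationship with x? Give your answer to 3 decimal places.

r² = (0.2528)² = 0.064

0.064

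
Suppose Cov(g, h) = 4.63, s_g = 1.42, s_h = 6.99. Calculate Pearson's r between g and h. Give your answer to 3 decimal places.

0.466

r = Cov(g,h) / (s_g · s_h) = 4.63 / (1.42 × 6.99)
  = 4.63 / 9.9258 ≈ 0.466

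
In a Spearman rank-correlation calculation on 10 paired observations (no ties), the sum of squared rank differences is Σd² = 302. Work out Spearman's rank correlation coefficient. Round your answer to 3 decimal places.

-0.830

ρ = 1 − 6Σd² / [n(n²−1)] = 1 − 6×302 / (10×99)
  = 1 − 1812/990 = 1 − 1.8303 ≈ -0.830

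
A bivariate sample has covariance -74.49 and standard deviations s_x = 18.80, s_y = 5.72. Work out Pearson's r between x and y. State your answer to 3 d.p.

-0.693

r = Cov(x,y) / (s_x · s_y) = -74.49 / (18.80 × 5.72)
  = -74.49 / 107.5360 ≈ -0.693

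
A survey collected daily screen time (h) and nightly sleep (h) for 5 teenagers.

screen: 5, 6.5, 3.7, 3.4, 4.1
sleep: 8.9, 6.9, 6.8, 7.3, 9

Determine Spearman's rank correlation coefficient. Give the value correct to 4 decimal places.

0.1000

Rank screen: 4, 5, 2, 1, 3
Rank sleep: 4, 2, 1, 3, 5
d = rank(screen) − rank(sleep): 0, 3, 1, -2, -2; Σd² = 18
ρ = 1 − 6Σd² / [n(n²−1)] = 1 − 6×18 / (5×24) = 1 − 108/120 ≈ 0.1000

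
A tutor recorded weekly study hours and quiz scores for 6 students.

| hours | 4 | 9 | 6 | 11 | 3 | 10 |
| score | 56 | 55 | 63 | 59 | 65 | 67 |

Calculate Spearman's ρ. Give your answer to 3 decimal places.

-0.029

Rank hours: 2, 4, 3, 6, 1, 5
Rank score: 2, 1, 4, 3, 5, 6
d = rank(hours) − rank(score): 0, 3, -1, 3, -4, -1; Σd² = 36
ρ = 1 − 6Σd² / [n(n²−1)] = 1 − 6×36 / (6×35) = 1 − 216/210 ≈ -0.029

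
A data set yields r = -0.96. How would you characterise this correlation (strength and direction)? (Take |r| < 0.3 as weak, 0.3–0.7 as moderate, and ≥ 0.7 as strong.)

r = -0.96 < 0 so the relationship is negative.
|r| = 0.96, which falls in the strong range.

strong negative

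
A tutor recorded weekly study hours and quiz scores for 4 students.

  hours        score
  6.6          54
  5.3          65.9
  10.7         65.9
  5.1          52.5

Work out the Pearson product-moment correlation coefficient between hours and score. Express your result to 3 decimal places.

0.495

n = 4, Σx = 27.7, Σy = 238.3, Σx² = 212.15, Σy² = 14357.87, Σxy = 1678.55
nΣxy − ΣxΣy = 6714.2 − 6600.91 = 113.29
nΣx² − (Σx)² = 848.6 − 767.29 = 81.31; nΣy² − (Σy)² = 57431.48 − 56786.89 = 644.59
r = 113.29 / √(81.31 × 644.59) = 113.29 / 228.9358 ≈ 0.495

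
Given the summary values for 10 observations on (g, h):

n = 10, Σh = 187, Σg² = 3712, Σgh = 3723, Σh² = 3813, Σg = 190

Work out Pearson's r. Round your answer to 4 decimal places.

0.9468

r = (nΣgh − ΣgΣh) / √[(nΣg² − (Σg)²)(nΣh² − (Σh)²)]
Numerator: 10×3723 − 190×187 = 1700
Denominator: √[(37120 − 36100)(38130 − 34969)] = √[1020 × 3161] = 1795.6113
r = 1700 / 1795.6113 ≈ 0.9468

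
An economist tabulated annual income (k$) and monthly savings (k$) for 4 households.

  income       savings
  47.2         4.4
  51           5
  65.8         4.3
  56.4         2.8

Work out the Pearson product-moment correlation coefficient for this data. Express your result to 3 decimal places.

-0.248

n = 4, Σx = 220.4, Σy = 16.5, Σx² = 12339.44, Σy² = 70.69, Σxy = 903.54
nΣxy − ΣxΣy = 3614.16 − 3636.6 = -22.44
nΣx² − (Σx)² = 49357.76 − 48576.16 = 781.6; nΣy² − (Σy)² = 282.76 − 272.25 = 10.51
r = -22.44 / √(781.6 × 10.51) = -22.44 / 90.6345 ≈ -0.248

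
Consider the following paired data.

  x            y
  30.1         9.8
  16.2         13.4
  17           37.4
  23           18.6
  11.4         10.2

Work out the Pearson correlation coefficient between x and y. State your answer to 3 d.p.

n = 5, Σx = 97.7, Σy = 89.4, Σx² = 2116.41, Σy² = 2124.36, Σxy = 1691.94
nΣxy − ΣxΣy = 8459.7 − 8734.38 = -274.68
nΣx² − (Σx)² = 10582.05 − 9545.29 = 1036.76; nΣy² − (Σy)² = 10621.8 − 7992.36 = 2629.44
r = -274.68 / √(1036.76 × 2629.44) = -274.68 / 1651.0900 ≈ -0.166

-0.166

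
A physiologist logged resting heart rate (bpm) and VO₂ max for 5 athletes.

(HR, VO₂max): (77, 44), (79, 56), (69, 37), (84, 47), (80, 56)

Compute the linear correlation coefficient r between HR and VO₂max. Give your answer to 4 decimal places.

n = 5, Σx = 389, Σy = 240, Σx² = 30387, Σy² = 11786, Σxy = 18793
nΣxy − ΣxΣy = 93965 − 93360 = 605
nΣx² − (Σx)² = 151935 − 151321 = 614; nΣy² − (Σy)² = 58930 − 57600 = 1330
r = 605 / √(614 × 1330) = 605 / 903.6703 ≈ 0.6695

0.6695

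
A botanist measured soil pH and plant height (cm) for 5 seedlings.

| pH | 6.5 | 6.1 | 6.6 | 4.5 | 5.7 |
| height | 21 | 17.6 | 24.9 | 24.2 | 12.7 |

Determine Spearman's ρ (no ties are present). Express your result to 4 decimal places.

0.4000

Rank pH: 4, 3, 5, 1, 2
Rank height: 3, 2, 5, 4, 1
d = rank(pH) − rank(height): 1, 1, 0, -3, 1; Σd² = 12
ρ = 1 − 6Σd² / [n(n²−1)] = 1 − 6×12 / (5×24) = 1 − 72/120 ≈ 0.4000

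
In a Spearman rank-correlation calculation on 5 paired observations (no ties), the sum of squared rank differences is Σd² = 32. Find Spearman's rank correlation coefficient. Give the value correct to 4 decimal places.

ρ = 1 − 6Σd² / [n(n²−1)] = 1 − 6×32 / (5×24)
  = 1 − 192/120 = 1 − 1.60000 ≈ -0.6000

-0.6000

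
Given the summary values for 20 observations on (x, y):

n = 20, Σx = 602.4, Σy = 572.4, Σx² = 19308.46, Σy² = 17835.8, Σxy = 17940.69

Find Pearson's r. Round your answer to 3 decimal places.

0.538

r = (nΣxy − ΣxΣy) / √[(nΣx² − (Σx)²)(nΣy² − (Σy)²)]
Numerator: 20×17940.69 − 602.4×572.4 = 14000.04
Denominator: √[(386169.2 − 362885.76)(356716 − 327641.76)] = √[23283.44 × 29074.24] = 26018.2306
r = 14000.04 / 26018.2306 ≈ 0.538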